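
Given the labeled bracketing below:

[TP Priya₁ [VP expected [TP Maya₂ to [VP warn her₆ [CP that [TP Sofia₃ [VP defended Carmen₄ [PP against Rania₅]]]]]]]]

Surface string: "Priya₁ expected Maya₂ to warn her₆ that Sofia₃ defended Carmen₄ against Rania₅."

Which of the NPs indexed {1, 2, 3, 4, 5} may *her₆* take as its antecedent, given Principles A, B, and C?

*her* is a pronoun, so Principle B applies: it must be free in its binding domain.
Binding domain of *her₆*: the embedded TP, whose subject is Maya₂.
*Priya₁* c-commands the pronoun but from outside its binding domain, and is not c-commanded by it → coindexation permitted.
*Maya₂* c-commands the pronoun within its binding domain → coindexation would violate Principle B.
*Sofia₃*: the pronoun c-commands this R-expression → coindexation would violate Principle C on *Sofia₃*.
*Carmen₄*: the pronoun c-commands this R-expression → coindexation would violate Principle C on *Carmen₄*.
*Rania₅*: the pronoun c-commands this R-expression → coindexation would violate Principle C on *Rania₅*.

{1}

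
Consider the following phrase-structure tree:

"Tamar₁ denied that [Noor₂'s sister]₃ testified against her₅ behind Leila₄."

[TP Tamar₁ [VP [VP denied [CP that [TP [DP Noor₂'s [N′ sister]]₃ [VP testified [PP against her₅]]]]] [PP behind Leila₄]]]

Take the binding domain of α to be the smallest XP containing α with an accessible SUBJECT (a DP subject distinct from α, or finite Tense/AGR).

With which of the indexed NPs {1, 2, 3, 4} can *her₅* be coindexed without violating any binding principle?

*her* is a pronoun, so Principle B applies: it must be free in its binding domain.
Binding domain of *her₅*: the embedded TP, whose subject is [Noor₂'s sister]₃.
*Tamar₁* c-commands the pronoun but from outside its binding domain, and is not c-commanded by it → coindexation permitted.
*Noor₂* and the pronoun do not c-command one another → neither Principle B nor Principle C is at stake; coindexation permitted.
*[Noor₂'s sister]₃* c-commands the pronoun within its binding domain → coindexation would violate Principle B.
*Leila₄* and the pronoun do not c-command one another → neither Principle B nor Principle C is at stake; coindexation permitted.

{1, 2, 4}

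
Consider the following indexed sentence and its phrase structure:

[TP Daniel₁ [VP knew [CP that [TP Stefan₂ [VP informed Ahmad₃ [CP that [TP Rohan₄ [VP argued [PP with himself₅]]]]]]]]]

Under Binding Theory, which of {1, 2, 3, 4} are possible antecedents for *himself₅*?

{4}

*himself* is an anaphor, so Principle A applies: it must be bound in its binding domain.
Binding domain of *himself₅*: the embedded TP, whose subject is Rohan₄.
*Daniel₁* c-commands the anaphor but is outside its binding domain → cannot satisfy Principle A.
*Stefan₂* c-commands the anaphor but is outside its binding domain → cannot satisfy Principle A.
*Ahmad₃* c-commands the anaphor but is outside its binding domain → cannot satisfy Principle A.
*Rohan₄* c-commands the anaphor within its binding domain → licit binder.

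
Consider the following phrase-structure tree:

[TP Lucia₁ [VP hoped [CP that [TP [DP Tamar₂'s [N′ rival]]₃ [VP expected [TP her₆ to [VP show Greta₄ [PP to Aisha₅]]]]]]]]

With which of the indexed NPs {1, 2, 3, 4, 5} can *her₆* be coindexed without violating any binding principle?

{1, 2}

*her* is a pronoun, so Principle B applies: it must be free in its binding domain.
Binding domain of *her₆*: the embedded TP, whose subject is [Tamar₂'s rival]₃.
*Lucia₁* c-commands the pronoun but from outside its binding domain, and is not c-commanded by it → coindexation permitted.
*Tamar₂* and the pronoun do not c-command one another → neither Principle B nor Principle C is at stake; coindexation permitted.
*[Tamar₂'s rival]₃* c-commands the pronoun within its binding domain → coindexation would violate Principle B.
*Greta₄*: the pronoun c-commands this R-expression → coindexation would violate Principle C on *Greta₄*.
*Aisha₅*: the pronoun c-commands this R-expression → coindexation would violate Principle C on *Aisha₅*.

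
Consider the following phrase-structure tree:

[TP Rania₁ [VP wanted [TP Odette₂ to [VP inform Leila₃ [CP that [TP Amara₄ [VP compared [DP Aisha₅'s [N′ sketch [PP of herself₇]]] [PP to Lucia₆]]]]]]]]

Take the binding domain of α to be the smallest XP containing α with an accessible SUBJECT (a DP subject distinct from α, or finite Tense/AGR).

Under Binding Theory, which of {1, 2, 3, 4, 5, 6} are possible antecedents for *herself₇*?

*herself* is an anaphor, so Principle A applies: it must be bound in its binding domain.
Binding domain of *herself₇*: the possessed DP, whose subject is Aisha₅.
*Rania₁* c-commands the anaphor but is outside its binding domain → cannot satisfy Principle A.
*Odette₂* c-commands the anaphor but is outside its binding domain → cannot satisfy Principle A.
*Leila₃* c-commands the anaphor but is outside its binding domain → cannot satisfy Principle A.
*Amara₄* c-commands the anaphor but is outside its binding domain → cannot satisfy Principle A.
*Aisha₅* c-commands the anaphor within its binding domain → licit binder.
*Lucia₆* does not c-command the anaphor → cannot bind it.

{5}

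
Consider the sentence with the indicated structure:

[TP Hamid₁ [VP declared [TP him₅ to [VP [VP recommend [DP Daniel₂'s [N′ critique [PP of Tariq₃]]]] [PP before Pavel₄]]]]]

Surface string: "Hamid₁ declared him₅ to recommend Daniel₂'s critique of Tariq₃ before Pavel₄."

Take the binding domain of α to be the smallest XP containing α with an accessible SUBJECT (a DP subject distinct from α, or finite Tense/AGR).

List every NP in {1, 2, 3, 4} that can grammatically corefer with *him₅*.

none

*him* is a pronoun, so Principle B applies: it must be free in its binding domain.
Binding domain of *him₅*: the matrix TP, whose subject is Hamid₁.
*Hamid₁* c-commands the pronoun within its binding domain → coindexation would violate Principle B.
*Daniel₂*: the pronoun c-commands this R-expression → coindexation would violate Principle C on *Daniel₂*.
*Tariq₃*: the pronoun c-commands this R-expression → coindexation would violate Principle C on *Tariq₃*.
*Pavel₄*: the pronoun c-commands this R-expression → coindexation would violate Principle C on *Pavel₄*.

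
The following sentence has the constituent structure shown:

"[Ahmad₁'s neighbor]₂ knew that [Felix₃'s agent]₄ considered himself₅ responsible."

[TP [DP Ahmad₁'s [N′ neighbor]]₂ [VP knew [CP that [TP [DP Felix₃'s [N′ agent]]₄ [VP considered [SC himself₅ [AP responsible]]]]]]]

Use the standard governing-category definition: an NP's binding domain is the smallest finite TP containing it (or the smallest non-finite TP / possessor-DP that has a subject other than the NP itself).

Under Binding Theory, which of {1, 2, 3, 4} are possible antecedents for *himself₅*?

*himself* is an anaphor, so Principle A applies: it must be bound in its binding domain.
Binding domain of *himself₅*: the embedded TP, whose subject is [Felix₃'s agent]₄.
*Ahmad₁* does not c-command the anaphor → cannot bind it.
*[Ahmad₁'s neighbor]₂* c-commands the anaphor but is outside its binding domain → cannot satisfy Principle A.
*Felix₃* does not c-command the anaphor → cannot bind it.
*[Felix₃'s agent]₄* c-commands the anaphor within its binding domain → licit binder.

{4}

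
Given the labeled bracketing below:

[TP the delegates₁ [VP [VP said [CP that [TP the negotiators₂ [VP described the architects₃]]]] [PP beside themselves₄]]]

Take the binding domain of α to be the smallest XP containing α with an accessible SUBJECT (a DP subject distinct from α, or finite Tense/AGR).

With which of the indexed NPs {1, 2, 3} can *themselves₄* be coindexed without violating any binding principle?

{1}

*themselves* is an anaphor, so Principle A applies: it must be bound in its binding domain.
Binding domain of *themselves₄*: the matrix TP, whose subject is the delegates₁.
*the delegates₁* c-commands the anaphor within its binding domain → licit binder.
*the negotiators₂* does not c-command the anaphor → cannot bind it.
*the architects₃* does not c-command the anaphor → cannot bind it.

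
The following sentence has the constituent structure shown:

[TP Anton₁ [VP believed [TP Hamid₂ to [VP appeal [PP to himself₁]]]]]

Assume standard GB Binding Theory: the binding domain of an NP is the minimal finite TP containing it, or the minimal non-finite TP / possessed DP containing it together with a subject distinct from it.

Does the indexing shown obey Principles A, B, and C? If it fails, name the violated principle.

Principle A

The two coindexed NPs are *Anton₁* and *himself₁*.
*himself₁* is an anaphor. Principle A requires it to be bound within its binding domain — the embedded TP, whose subject is Hamid₂.
Within that domain it is c-commanded by *Hamid₂*, which does not share its index.
*Anton₁* does c-command the anaphor, but from outside its binding domain.
The anaphor is unbound in its domain → Principle A violation.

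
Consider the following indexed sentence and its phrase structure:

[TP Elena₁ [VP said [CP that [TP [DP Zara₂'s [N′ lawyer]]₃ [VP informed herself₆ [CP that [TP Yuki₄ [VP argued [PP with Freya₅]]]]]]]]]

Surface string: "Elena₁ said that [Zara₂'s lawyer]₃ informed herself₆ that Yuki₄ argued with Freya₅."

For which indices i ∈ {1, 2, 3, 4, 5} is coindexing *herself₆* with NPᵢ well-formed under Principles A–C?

{3}

*herself* is an anaphor, so Principle A applies: it must be bound in its binding domain.
Binding domain of *herself₆*: the embedded TP, whose subject is [Zara₂'s lawyer]₃.
*Elena₁* c-commands the anaphor but is outside its binding domain → cannot satisfy Principle A.
*Zara₂* does not c-command the anaphor → cannot bind it.
*[Zara₂'s lawyer]₃* c-commands the anaphor within its binding domain → licit binder.
*Yuki₄* does not c-command the anaphor → cannot bind it.
*Freya₅* does not c-command the anaphor → cannot bind it.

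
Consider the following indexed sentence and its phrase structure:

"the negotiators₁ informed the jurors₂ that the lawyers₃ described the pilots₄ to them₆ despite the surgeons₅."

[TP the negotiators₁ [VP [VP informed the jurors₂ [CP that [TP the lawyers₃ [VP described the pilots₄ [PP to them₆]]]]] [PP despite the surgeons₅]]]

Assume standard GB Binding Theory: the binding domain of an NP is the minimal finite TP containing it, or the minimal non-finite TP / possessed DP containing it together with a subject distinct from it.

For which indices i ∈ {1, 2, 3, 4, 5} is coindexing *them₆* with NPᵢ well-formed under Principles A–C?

{1, 2, 5}

*them* is a pronoun, so Principle B applies: it must be free in its binding domain.
Binding domain of *them₆*: the embedded TP, whose subject is the lawyers₃.
*the negotiators₁* c-commands the pronoun but from outside its binding domain, and is not c-commanded by it → coindexation permitted.
*the jurors₂* c-commands the pronoun but from outside its binding domain, and is not c-commanded by it → coindexation permitted.
*the lawyers₃* c-commands the pronoun within its binding domain → coindexation would violate Principle B.
*the pilots₄* c-commands the pronoun within its binding domain → coindexation would violate Principle B.
*the surgeons₅* and the pronoun do not c-command one another → neither Principle B nor Principle C is at stake; coindexation permitted.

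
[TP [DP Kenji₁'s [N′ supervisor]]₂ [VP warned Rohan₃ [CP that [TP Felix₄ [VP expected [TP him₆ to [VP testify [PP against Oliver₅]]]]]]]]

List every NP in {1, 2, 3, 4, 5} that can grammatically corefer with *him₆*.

{1, 2, 3}

*him* is a pronoun, so Principle B applies: it must be free in its binding domain.
Binding domain of *him₆*: the embedded TP, whose subject is Felix₄.
*Kenji₁* and the pronoun do not c-command one another → neither Principle B nor Principle C is at stake; coindexation permitted.
*[Kenji₁'s supervisor]₂* c-commands the pronoun but from outside its binding domain, and is not c-commanded by it → coindexation permitted.
*Rohan₃* c-commands the pronoun but from outside its binding domain, and is not c-commanded by it → coindexation permitted.
*Felix₄* c-commands the pronoun within its binding domain → coindexation would violate Principle B.
*Oliver₅*: the pronoun c-commands this R-expression → coindexation would violate Principle C on *Oliver₅*.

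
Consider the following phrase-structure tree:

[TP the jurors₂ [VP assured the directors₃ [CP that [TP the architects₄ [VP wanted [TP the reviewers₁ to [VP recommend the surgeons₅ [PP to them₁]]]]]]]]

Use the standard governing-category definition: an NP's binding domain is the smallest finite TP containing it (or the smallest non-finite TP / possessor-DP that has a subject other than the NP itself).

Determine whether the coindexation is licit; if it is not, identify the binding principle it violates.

Principle B

The two coindexed NPs are *the reviewers₁* and *them₁*.
*them₁* is a pronoun. Its binding domain is the embedded TP, whose subject is the reviewers₁.
*the reviewers₁* c-commands it within that domain and carries the same index.
The pronoun is locally bound → Principle B violation.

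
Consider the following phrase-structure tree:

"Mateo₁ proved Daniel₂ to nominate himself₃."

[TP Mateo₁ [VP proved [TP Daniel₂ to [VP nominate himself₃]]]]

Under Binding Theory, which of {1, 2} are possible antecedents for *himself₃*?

{2}

*himself* is an anaphor, so Principle A applies: it must be bound in its binding domain.
Binding domain of *himself₃*: the embedded TP, whose subject is Daniel₂.
*Mateo₁* c-commands the anaphor but is outside its binding domain → cannot satisfy Principle A.
*Daniel₂* c-commands the anaphor within its binding domain → licit binder.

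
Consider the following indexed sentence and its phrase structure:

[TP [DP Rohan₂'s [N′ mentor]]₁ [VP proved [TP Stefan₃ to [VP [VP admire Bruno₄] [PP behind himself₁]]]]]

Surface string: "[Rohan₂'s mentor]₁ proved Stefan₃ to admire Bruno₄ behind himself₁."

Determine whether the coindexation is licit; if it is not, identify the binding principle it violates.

The two coindexed NPs are *[Rohan₂'s mentor]₁* and *himself₁*.
*himself₁* is an anaphor. Principle A requires it to be bound within its binding domain — the embedded TP, whose subject is Stefan₃.
Within that domain it is c-commanded by *Stefan₃*, which does not share its index.
*[Rohan₂'s mentor]₁* does c-command the anaphor, but from outside its binding domain.
The anaphor is unbound in its domain → Principle A violation.

Principle A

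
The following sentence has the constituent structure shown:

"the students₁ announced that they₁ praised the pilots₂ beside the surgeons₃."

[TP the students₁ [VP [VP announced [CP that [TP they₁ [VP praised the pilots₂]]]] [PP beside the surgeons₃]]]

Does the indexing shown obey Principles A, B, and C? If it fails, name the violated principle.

The two coindexed NPs are *the students₁* and *they₁*.
*they₁* is a pronoun; nothing c-commands it within its binding domain (the embedded TP.), so Principle B holds trivially.
*the students₁* is an R-expression; *they₁* does not c-command it, and no other NP shares its index, so Principle C is satisfied.
All principles are respected.

grammatical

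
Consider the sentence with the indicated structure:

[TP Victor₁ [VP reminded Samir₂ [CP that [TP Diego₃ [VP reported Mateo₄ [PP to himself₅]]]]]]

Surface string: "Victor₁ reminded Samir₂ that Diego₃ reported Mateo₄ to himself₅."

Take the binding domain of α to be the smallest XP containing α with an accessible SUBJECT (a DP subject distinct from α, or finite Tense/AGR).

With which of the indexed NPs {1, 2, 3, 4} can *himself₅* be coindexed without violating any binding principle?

{3, 4}

*himself* is an anaphor, so Principle A applies: it must be bound in its binding domain.
Binding domain of *himself₅*: the embedded TP, whose subject is Diego₃.
*Victor₁* c-commands the anaphor but is outside its binding domain → cannot satisfy Principle A.
*Samir₂* c-commands the anaphor but is outside its binding domain → cannot satisfy Principle A.
*Diego₃* c-commands the anaphor within its binding domain → licit binder.
*Mateo₄* c-commands the anaphor within its binding domain → licit binder.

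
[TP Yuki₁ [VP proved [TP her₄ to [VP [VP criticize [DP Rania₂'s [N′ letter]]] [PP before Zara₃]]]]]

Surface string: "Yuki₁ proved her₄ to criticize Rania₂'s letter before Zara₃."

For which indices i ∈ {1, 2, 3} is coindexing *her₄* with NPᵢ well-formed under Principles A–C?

none

*her* is a pronoun, so Principle B applies: it must be free in its binding domain.
Binding domain of *her₄*: the matrix TP, whose subject is Yuki₁.
*Yuki₁* c-commands the pronoun within its binding domain → coindexation would violate Principle B.
*Rania₂*: the pronoun c-commands this R-expression → coindexation would violate Principle C on *Rania₂*.
*Zara₃*: the pronoun c-commands this R-expression → coindexation would violate Principle C on *Zara₃*.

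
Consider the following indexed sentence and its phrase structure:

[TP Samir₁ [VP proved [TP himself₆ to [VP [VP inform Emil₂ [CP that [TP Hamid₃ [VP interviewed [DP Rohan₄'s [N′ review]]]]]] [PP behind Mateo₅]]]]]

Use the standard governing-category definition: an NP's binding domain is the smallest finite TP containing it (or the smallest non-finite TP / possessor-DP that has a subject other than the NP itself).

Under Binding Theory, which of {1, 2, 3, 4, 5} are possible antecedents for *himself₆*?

{1}

*himself* is an anaphor, so Principle A applies: it must be bound in its binding domain.
Binding domain of *himself₆*: the matrix TP, whose subject is Samir₁.
*Samir₁* c-commands the anaphor within its binding domain → licit binder.
*Emil₂* does not c-command the anaphor → cannot bind it.
*Hamid₃* does not c-command the anaphor → cannot bind it.
*Rohan₄* does not c-command the anaphor → cannot bind it.
*Mateo₅* does not c-command the anaphor → cannot bind it.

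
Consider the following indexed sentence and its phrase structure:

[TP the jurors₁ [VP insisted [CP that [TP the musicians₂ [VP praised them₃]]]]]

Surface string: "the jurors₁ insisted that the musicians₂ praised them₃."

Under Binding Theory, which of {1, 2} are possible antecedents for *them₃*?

{1}

*them* is a pronoun, so Principle B applies: it must be free in its binding domain.
Binding domain of *them₃*: the embedded TP, whose subject is the musicians₂.
*the jurors₁* c-commands the pronoun but from outside its binding domain, and is not c-commanded by it → coindexation permitted.
*the musicians₂* c-commands the pronoun within its binding domain → coindexation would violate Principle B.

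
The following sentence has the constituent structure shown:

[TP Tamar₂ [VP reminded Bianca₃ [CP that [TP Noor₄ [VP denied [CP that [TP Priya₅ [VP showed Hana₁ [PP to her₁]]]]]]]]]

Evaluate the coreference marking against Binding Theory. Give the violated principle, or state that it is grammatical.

Principle B

The two coindexed NPs are *Hana₁* and *her₁*.
*her₁* is a pronoun. Its binding domain is the embedded TP, whose subject is Priya₅.
*Hana₁* c-commands it within that domain and carries the same index.
The pronoun is locally bound → Principle B violation.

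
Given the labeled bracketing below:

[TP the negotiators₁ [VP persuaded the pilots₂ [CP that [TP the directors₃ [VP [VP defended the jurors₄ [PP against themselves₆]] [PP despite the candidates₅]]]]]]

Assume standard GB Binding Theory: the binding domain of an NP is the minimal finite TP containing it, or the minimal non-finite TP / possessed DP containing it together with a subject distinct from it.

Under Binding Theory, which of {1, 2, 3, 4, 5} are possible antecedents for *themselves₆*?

{3, 4}

*themselves* is an anaphor, so Principle A applies: it must be bound in its binding domain.
Binding domain of *themselves₆*: the embedded TP, whose subject is the directors₃.
*the negotiators₁* c-commands the anaphor but is outside its binding domain → cannot satisfy Principle A.
*the pilots₂* c-commands the anaphor but is outside its binding domain → cannot satisfy Principle A.
*the directors₃* c-commands the anaphor within its binding domain → licit binder.
*the jurors₄* c-commands the anaphor within its binding domain → licit binder.
*the candidates₅* does not c-command the anaphor → cannot bind it.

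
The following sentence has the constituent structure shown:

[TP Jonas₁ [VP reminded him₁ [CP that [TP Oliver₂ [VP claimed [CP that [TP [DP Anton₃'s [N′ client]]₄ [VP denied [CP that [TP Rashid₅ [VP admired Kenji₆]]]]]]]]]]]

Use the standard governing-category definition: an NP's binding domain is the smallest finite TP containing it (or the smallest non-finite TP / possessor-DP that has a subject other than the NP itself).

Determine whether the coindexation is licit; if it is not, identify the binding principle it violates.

The two coindexed NPs are *Jonas₁* and *him₁*.
*him₁* is a pronoun. Its binding domain is the matrix TP, whose subject is Jonas₁.
*Jonas₁* c-commands it within that domain and carries the same index.
The pronoun is locally bound → Principle B violation.

Principle B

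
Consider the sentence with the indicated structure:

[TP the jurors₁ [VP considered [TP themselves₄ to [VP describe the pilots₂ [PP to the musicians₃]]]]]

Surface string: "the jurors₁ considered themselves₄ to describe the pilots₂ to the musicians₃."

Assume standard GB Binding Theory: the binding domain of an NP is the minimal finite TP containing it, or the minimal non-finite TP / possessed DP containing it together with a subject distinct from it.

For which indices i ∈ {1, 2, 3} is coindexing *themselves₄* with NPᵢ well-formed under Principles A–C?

{1}

*themselves* is an anaphor, so Principle A applies: it must be bound in its binding domain.
Binding domain of *themselves₄*: the matrix TP, whose subject is the jurors₁.
*the jurors₁* c-commands the anaphor within its binding domain → licit binder.
*the pilots₂* does not c-command the anaphor → cannot bind it.
*the musicians₃* does not c-command the anaphor → cannot bind it.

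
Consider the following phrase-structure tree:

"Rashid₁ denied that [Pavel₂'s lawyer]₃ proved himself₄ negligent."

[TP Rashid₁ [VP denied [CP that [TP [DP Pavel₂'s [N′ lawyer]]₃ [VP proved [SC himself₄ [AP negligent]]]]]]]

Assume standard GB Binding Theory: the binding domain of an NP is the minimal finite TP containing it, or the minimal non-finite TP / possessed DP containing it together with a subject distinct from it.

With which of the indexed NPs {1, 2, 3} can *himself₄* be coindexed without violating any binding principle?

*himself* is an anaphor, so Principle A applies: it must be bound in its binding domain.
Binding domain of *himself₄*: the embedded TP, whose subject is [Pavel₂'s lawyer]₃.
*Rashid₁* c-commands the anaphor but is outside its binding domain → cannot satisfy Principle A.
*Pavel₂* does not c-command the anaphor → cannot bind it.
*[Pavel₂'s lawyer]₃* c-commands the anaphor within its binding domain → licit binder.

{3}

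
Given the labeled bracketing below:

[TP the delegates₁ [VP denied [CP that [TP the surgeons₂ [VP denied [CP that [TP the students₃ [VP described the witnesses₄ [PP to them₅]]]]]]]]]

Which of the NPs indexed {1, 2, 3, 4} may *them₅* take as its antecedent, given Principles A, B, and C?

{1, 2}

*them* is a pronoun, so Principle B applies: it must be free in its binding domain.
Binding domain of *them₅*: the embedded TP, whose subject is the students₃.
*the delegates₁* c-commands the pronoun but from outside its binding domain, and is not c-commanded by it → coindexation permitted.
*the surgeons₂* c-commands the pronoun but from outside its binding domain, and is not c-commanded by it → coindexation permitted.
*the students₃* c-commands the pronoun within its binding domain → coindexation would violate Principle B.
*the witnesses₄* c-commands the pronoun within its binding domain → coindexation would violate Principle B.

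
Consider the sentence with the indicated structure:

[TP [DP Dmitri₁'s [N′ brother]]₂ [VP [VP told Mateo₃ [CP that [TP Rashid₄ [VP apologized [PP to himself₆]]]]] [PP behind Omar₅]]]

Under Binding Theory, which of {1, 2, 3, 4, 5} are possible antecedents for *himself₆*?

*himself* is an anaphor, so Principle A applies: it must be bound in its binding domain.
Binding domain of *himself₆*: the embedded TP, whose subject is Rashid₄.
*Dmitri₁* does not c-command the anaphor → cannot bind it.
*[Dmitri₁'s brother]₂* c-commands the anaphor but is outside its binding domain → cannot satisfy Principle A.
*Mateo₃* c-commands the anaphor but is outside its binding domain → cannot satisfy Principle A.
*Rashid₄* c-commands the anaphor within its binding domain → licit binder.
*Omar₅* does not c-command the anaphor → cannot bind it.

{4}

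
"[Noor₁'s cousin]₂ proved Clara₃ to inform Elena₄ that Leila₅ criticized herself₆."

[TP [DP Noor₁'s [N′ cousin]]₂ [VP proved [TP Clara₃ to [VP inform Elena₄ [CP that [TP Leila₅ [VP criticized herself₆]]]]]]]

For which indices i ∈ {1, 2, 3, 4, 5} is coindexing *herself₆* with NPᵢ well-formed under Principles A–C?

{5}

*herself* is an anaphor, so Principle A applies: it must be bound in its binding domain.
Binding domain of *herself₆*: the embedded TP, whose subject is Leila₅.
*Noor₁* does not c-command the anaphor → cannot bind it.
*[Noor₁'s cousin]₂* c-commands the anaphor but is outside its binding domain → cannot satisfy Principle A.
*Clara₃* c-commands the anaphor but is outside its binding domain → cannot satisfy Principle A.
*Elena₄* c-commands the anaphor but is outside its binding domain → cannot satisfy Principle A.
*Leila₅* c-commands the anaphor within its binding domain → licit binder.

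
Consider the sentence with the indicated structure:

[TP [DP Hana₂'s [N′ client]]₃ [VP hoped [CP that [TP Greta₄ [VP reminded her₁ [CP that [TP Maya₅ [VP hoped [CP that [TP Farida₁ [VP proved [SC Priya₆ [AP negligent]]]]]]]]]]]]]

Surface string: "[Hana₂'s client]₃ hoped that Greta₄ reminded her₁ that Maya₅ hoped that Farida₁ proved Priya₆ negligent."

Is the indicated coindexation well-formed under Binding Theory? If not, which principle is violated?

The two coindexed NPs are *her₁* and *Farida₁*.
*Farida₁* is an R-expression. Principle C requires it to be free everywhere.
*her₁* c-commands it and carries the same index.
The R-expression is bound → Principle C violation.

Principle C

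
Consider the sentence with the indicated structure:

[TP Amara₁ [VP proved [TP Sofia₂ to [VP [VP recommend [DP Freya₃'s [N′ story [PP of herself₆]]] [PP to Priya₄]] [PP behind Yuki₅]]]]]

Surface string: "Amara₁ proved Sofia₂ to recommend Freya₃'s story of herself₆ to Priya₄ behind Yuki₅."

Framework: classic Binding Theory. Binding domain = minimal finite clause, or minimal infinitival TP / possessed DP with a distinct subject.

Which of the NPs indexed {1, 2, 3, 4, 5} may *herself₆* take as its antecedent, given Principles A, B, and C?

{3}

*herself* is an anaphor, so Principle A applies: it must be bound in its binding domain.
Binding domain of *herself₆*: the possessed DP, whose subject is Freya₃.
*Amara₁* c-commands the anaphor but is outside its binding domain → cannot satisfy Principle A.
*Sofia₂* c-commands the anaphor but is outside its binding domain → cannot satisfy Principle A.
*Freya₃* c-commands the anaphor within its binding domain → licit binder.
*Priya₄* does not c-command the anaphor → cannot bind it.
*Yuki₅* does not c-command the anaphor → cannot bind it.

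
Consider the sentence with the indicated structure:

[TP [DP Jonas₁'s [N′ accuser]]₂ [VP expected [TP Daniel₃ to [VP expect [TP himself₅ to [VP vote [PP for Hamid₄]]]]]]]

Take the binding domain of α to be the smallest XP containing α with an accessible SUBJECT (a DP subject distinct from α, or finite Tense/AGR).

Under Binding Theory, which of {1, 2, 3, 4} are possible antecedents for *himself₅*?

{3}

*himself* is an anaphor, so Principle A applies: it must be bound in its binding domain.
Binding domain of *himself₅*: the embedded TP, whose subject is Daniel₃.
*Jonas₁* does not c-command the anaphor → cannot bind it.
*[Jonas₁'s accuser]₂* c-commands the anaphor but is outside its binding domain → cannot satisfy Principle A.
*Daniel₃* c-commands the anaphor within its binding domain → licit binder.
*Hamid₄* does not c-command the anaphor → cannot bind it.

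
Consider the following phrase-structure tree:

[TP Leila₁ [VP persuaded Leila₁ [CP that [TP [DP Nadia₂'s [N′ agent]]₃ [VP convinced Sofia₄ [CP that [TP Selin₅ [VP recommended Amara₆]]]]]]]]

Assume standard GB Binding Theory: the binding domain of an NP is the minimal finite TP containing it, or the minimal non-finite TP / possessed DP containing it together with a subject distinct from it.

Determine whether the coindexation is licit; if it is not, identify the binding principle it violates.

The two coindexed NPs are *Leila₁* (the higher occurrence) and *Leila₁* (the lower occurrence).
*Leila₁* (the lower occurrence) is an R-expression. Principle C requires it to be free everywhere.
*Leila₁* (the higher occurrence) c-commands it and carries the same index.
The R-expression is bound → Principle C violation.

Principle C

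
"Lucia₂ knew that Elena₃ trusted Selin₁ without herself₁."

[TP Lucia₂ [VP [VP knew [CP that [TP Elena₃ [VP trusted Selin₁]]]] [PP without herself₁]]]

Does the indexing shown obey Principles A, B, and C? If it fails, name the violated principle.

Principle A

The two coindexed NPs are *Selin₁* and *herself₁*.
*herself₁* is an anaphor. Principle A requires it to be bound within its binding domain — the matrix TP, whose subject is Lucia₂.
Within that domain it is c-commanded by *Lucia₂*, which does not share its index.
*Selin₁* does not c-command the anaphor at all.
The anaphor is unbound in its domain → Principle A violation.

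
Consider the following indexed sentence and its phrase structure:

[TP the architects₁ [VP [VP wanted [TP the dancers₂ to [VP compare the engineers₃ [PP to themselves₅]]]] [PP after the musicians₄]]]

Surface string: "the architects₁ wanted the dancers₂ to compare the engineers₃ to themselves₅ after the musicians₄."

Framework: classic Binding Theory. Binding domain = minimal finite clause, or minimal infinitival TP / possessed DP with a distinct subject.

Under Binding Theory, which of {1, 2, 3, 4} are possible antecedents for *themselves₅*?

{2, 3}

*themselves* is an anaphor, so Principle A applies: it must be bound in its binding domain.
Binding domain of *themselves₅*: the embedded TP, whose subject is the dancers₂.
*the architects₁* c-commands the anaphor but is outside its binding domain → cannot satisfy Principle A.
*the dancers₂* c-commands the anaphor within its binding domain → licit binder.
*the engineers₃* c-commands the anaphor within its binding domain → licit binder.
*the musicians₄* does not c-command the anaphor → cannot bind it.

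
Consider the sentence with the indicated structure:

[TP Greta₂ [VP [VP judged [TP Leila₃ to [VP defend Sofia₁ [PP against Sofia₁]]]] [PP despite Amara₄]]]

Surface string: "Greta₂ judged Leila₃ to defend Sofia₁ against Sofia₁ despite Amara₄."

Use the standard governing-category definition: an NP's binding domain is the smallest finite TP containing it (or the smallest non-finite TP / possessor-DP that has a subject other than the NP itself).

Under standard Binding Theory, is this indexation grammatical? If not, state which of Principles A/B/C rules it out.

The two coindexed NPs are *Sofia₁* (the lower occurrence) and *Sofia₁* (the higher occurrence).
*Sofia₁* (the lower occurrence) is an R-expression. Principle C requires it to be free everywhere.
*Sofia₁* (the higher occurrence) c-commands it and carries the same index.
The R-expression is bound → Principle C violation.

Principle C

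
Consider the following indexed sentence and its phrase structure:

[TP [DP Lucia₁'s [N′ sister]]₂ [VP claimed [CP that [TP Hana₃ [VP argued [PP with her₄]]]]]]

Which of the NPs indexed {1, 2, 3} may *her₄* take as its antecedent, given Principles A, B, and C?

*her* is a pronoun, so Principle B applies: it must be free in its binding domain.
Binding domain of *her₄*: the embedded TP, whose subject is Hana₃.
*Lucia₁* and the pronoun do not c-command one another → neither Principle B nor Principle C is at stake; coindexation permitted.
*[Lucia₁'s sister]₂* c-commands the pronoun but from outside its binding domain, and is not c-commanded by it → coindexation permitted.
*Hana₃* c-commands the pronoun within its binding domain → coindexation would violate Principle B.

{1, 2}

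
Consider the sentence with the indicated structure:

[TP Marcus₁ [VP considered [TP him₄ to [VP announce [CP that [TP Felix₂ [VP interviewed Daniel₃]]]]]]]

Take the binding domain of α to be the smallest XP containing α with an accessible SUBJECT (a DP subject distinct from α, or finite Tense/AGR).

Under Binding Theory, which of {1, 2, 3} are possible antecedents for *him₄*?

none

*him* is a pronoun, so Principle B applies: it must be free in its binding domain.
Binding domain of *him₄*: the matrix TP, whose subject is Marcus₁.
*Marcus₁* c-commands the pronoun within its binding domain → coindexation would violate Principle B.
*Felix₂*: the pronoun c-commands this R-expression → coindexation would violate Principle C on *Felix₂*.
*Daniel₃*: the pronoun c-commands this R-expression → coindexation would violate Principle C on *Daniel₃*.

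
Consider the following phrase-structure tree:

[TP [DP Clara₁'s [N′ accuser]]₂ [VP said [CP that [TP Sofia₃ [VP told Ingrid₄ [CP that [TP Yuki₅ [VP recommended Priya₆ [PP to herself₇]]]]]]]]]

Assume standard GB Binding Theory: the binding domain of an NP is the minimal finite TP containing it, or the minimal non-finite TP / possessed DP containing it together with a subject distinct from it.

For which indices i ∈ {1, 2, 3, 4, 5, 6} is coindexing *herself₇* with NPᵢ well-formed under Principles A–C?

*herself* is an anaphor, so Principle A applies: it must be bound in its binding domain.
Binding domain of *herself₇*: the embedded TP, whose subject is Yuki₅.
*Clara₁* does not c-command the anaphor → cannot bind it.
*[Clara₁'s accuser]₂* c-commands the anaphor but is outside its binding domain → cannot satisfy Principle A.
*Sofia₃* c-commands the anaphor but is outside its binding domain → cannot satisfy Principle A.
*Ingrid₄* c-commands the anaphor but is outside its binding domain → cannot satisfy Principle A.
*Yuki₅* c-commands the anaphor within its binding domain → licit binder.
*Priya₆* c-commands the anaphor within its binding domain → licit binder.

{5, 6}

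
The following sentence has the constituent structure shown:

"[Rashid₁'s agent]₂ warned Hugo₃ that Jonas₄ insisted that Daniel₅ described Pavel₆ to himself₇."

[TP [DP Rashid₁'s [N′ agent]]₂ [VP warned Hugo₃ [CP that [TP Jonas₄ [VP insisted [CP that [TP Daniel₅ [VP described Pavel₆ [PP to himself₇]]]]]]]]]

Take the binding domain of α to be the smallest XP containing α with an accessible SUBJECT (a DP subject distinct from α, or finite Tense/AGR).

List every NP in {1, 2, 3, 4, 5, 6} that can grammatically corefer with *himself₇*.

{5, 6}

*himself* is an anaphor, so Principle A applies: it must be bound in its binding domain.
Binding domain of *himself₇*: the embedded TP, whose subject is Daniel₅.
*Rashid₁* does not c-command the anaphor → cannot bind it.
*[Rashid₁'s agent]₂* c-commands the anaphor but is outside its binding domain → cannot satisfy Principle A.
*Hugo₃* c-commands the anaphor but is outside its binding domain → cannot satisfy Principle A.
*Jonas₄* c-commands the anaphor but is outside its binding domain → cannot satisfy Principle A.
*Daniel₅* c-commands the anaphor within its binding domain → licit binder.
*Pavel₆* c-commands the anaphor within its binding domain → licit binder.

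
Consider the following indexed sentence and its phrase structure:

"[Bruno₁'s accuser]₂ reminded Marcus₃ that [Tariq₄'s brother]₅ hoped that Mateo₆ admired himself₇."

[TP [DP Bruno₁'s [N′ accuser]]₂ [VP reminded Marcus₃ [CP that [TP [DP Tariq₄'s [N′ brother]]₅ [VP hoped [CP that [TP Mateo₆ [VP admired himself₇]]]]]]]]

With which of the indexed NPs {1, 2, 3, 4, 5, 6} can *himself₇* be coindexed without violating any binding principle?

{6}

*himself* is an anaphor, so Principle A applies: it must be bound in its binding domain.
Binding domain of *himself₇*: the embedded TP, whose subject is Mateo₆.
*Bruno₁* does not c-command the anaphor → cannot bind it.
*[Bruno₁'s accuser]₂* c-commands the anaphor but is outside its binding domain → cannot satisfy Principle A.
*Marcus₃* c-commands the anaphor but is outside its binding domain → cannot satisfy Principle A.
*Tariq₄* does not c-command the anaphor → cannot bind it.
*[Tariq₄'s brother]₅* c-commands the anaphor but is outside its binding domain → cannot satisfy Principle A.
*Mateo₆* c-commands the anaphor within its binding domain → licit binder.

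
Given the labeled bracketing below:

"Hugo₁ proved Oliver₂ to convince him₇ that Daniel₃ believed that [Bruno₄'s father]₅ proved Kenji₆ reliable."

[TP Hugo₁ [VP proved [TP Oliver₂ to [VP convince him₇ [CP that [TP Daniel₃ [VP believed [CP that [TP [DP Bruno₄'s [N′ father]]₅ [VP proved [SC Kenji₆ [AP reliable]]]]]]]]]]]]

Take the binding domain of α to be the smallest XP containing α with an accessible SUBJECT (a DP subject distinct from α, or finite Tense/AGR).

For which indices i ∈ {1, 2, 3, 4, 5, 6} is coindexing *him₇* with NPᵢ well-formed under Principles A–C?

*him* is a pronoun, so Principle B applies: it must be free in its binding domain.
Binding domain of *him₇*: the embedded TP, whose subject is Oliver₂.
*Hugo₁* c-commands the pronoun but from outside its binding domain, and is not c-commanded by it → coindexation permitted.
*Oliver₂* c-commands the pronoun within its binding domain → coindexation would violate Principle B.
*Daniel₃*: the pronoun c-commands this R-expression → coindexation would violate Principle C on *Daniel₃*.
*Bruno₄*: the pronoun c-commands this R-expression → coindexation would violate Principle C on *Bruno₄*.
*[Bruno₄'s father]₅*: the pronoun c-commands this R-expression → coindexation would violate Principle C on *[Bruno₄'s father]₅*.
*Kenji₆*: the pronoun c-commands this R-expression → coindexation would violate Principle C on *Kenji₆*.

{1}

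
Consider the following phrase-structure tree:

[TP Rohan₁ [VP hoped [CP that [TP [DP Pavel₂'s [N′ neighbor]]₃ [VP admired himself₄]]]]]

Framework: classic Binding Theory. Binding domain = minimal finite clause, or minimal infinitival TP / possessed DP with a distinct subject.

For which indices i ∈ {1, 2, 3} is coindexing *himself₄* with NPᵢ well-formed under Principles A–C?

{3}

*himself* is an anaphor, so Principle A applies: it must be bound in its binding domain.
Binding domain of *himself₄*: the embedded TP, whose subject is [Pavel₂'s neighbor]₃.
*Rohan₁* c-commands the anaphor but is outside its binding domain → cannot satisfy Principle A.
*Pavel₂* does not c-command the anaphor → cannot bind it.
*[Pavel₂'s neighbor]₃* c-commands the anaphor within its binding domain → licit binder.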